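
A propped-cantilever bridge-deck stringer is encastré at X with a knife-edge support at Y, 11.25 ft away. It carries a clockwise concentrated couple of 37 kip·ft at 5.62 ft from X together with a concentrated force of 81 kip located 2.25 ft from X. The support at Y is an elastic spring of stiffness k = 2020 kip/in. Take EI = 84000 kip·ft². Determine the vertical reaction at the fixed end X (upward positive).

Release the roller at Y. Primary structure: cantilever fixed at X.
Primary-structure tip deflection at Y by superposition:
  clockwise couple 37 at a = 5.62: M₀a(2L − a)/(2EI) = 1755/EI
  point load 81 at a = 2.25: Pa²(3L − a)/(6EI) = 2153/EI
  δ_0 = 3908/EI
Flexibility coefficient — unit upward force at Y: δ_{YY} = L³/(3EI) = 474.6/EI.
With EI = 84000 kip·ft²: δ_0 = 0.046522 ft and δ_{YY} = 0.00565 ft/kip.
Compatibility — the spring shortens by R_Y/k under the reaction it provides: δ_0 − R_Y·δ_{YY} = R_Y/k. With 1/k = 1/(2020×12) ft/kip = 0.000041 ft/kip, R_Y = δ_0 / (δ_{YY} + 1/k) = 0.046522 / (0.00565 + 0.000041) = 8.174 kip.
Vertical equilibrium: R_X = ΣP − R_Y = 81 − 8.174 = 72.83 kip.

R_X = 72.83 kip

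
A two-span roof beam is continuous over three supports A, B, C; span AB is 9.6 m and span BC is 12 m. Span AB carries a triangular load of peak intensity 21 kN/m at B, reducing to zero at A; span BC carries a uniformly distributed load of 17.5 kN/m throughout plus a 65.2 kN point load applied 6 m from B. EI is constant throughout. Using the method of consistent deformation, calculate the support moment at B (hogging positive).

M_B = 313.8 kN·m

Release continuity at B by inserting a hinge; the redundant is the internal moment M_B. The primary structure is two simply-supported spans AB and BC.
End slopes at the hinge B, treating each span as simply supported:
  span AB: triangular load, peak 21: w₀L³/(45EI) = 412.9/EI
  span BC: UDL 17.5: wL³/(24EI) = 1260/EI
  span BC: point load 65.2 at a = 6: Pab(L + b)/(6LEI) = 586.8/EI
  relative rotation θ_0 = (412.9 + 1847)/EI = 2260/EI
A unit hogging moment at B produces rotation L₁/(3EI) + L₂/(3EI) = 7.2/EI.
Compatibility: M_B·(L₁+L₂)/(3EI) = θ_0, giving M_B = 313.8 kN·m (hogging).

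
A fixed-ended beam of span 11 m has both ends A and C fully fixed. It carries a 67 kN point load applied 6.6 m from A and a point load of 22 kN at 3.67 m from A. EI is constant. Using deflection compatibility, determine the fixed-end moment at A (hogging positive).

Take the two fixed-end moments M_A, M_C as redundants; the released structure is the simple span AC.
End rotations of the released simple span under the applied load (×1/EI):
  at A: point load 67 at a = 6.6: Pab(L + b)/(6LEI) = 454/EI
  at C: point load 67 at a = 6.6: Pab(L + a)/(6LEI) = 518.8/EI
  at A: point load 22 at a = 3.67: Pab(L + b)/(6LEI) = 164.4/EI
  at C: point load 22 at a = 3.67: Pab(L + a)/(6LEI) = 131.5/EI
  θ_A0 = 618.4/EI,  θ_C0 = 650.4/EI
Flexibility coefficients: a unit moment at one end gives L/(3EI) there and L/(6EI) at the far end, so f₁₁ = f₂₂ = 3.667/EI and f₁₂ = f₂₁ = 1.833/EI.
Compatibility — zero rotation at each built-in end:
  3.667 M_A + 1.833 M_C = 618.4
  1.833 M_A + 3.667 M_C = 650.4
Solving the pair gives M_A = 106.6 kN·m and M_C = 124.1 kN·m (hogging).

M_A = 106.6 kN·m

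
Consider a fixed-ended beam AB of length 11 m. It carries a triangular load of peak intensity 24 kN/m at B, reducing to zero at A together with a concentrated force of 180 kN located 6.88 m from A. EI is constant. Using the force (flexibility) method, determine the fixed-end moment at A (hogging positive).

Release both end moments; the primary structure is a simply-supported span AB with redundants M_A and M_B.
On the primary (simply-supported) span, the end slopes from the loading are:
  at A: triangular load, peak 24: 7w₀L³/(360EI) = 621.1/EI
  at B: triangular load, peak 24: w₀L³/(45EI) = 709.9/EI
  at A: point load 180 at a = 6.88: Pab(L + b)/(6LEI) = 1169/EI
  at B: point load 180 at a = 6.88: Pab(L + a)/(6LEI) = 1382/EI
  θ_A0 = 1790/EI,  θ_B0 = 2092/EI
Flexibility coefficients: a unit moment at one end gives L/(3EI) there and L/(6EI) at the far end, so f₁₁ = f₂₂ = 3.667/EI and f₁₂ = f₂₁ = 1.833/EI.
Compatibility — zero rotation at each built-in end:
  3.667 M_A + 1.833 M_B = 1790
  1.833 M_A + 3.667 M_B = 2092
Solving the pair gives M_A = 270.5 kN·m and M_B = 435.3 kN·m (hogging).

M_A = 270.5 kN·m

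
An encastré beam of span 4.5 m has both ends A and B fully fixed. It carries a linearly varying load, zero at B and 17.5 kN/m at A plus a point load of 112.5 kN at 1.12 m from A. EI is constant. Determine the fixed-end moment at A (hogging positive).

Release both end moments; the primary structure is a simply-supported span AB with redundants M_A and M_B.
On the primary (simply-supported) span, the end slopes from the loading are:
  at A: triangular load, peak 17.5: w₀L³/(45EI) = 35.44/EI
  at B: triangular load, peak 17.5: 7w₀L³/(360EI) = 31.01/EI
  at A: point load 112.5 at a = 1.12: Pab(L + b)/(6LEI) = 124.3/EI
  at B: point load 112.5 at a = 1.12: Pab(L + a)/(6LEI) = 88.65/EI
  θ_A0 = 159.7/EI,  θ_B0 = 119.7/EI
Flexibility coefficients: a unit moment at one end gives L/(3EI) there and L/(6EI) at the far end, so f₁₁ = f₂₂ = 1.5/EI and f₁₂ = f₂₁ = 0.75/EI.
Compatibility — zero rotation at each built-in end:
  1.5 M_A + 0.75 M_B = 159.7
  0.75 M_A + 1.5 M_B = 119.7
Solving the pair gives M_A = 88.8 kN·m and M_B = 35.37 kN·m (hogging).

M_A = 88.8 kN·m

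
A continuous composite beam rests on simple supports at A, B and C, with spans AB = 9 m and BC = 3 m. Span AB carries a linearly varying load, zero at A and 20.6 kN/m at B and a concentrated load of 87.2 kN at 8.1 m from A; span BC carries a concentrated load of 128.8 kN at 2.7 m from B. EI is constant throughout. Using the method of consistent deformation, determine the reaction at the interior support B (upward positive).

Release continuity at B by inserting a hinge; the redundant is the internal moment M_B. The primary structure is two simply-supported spans AB and BC.
Discontinuity in slope at B on the released structure — sum the simple-span end rotations:
  span AB: triangular load, peak 20.6: w₀L³/(45EI) = 333.7/EI
  span AB: point load 87.2 at a = 8.1: Pab(L + a)/(6LEI) = 201.3/EI
  span BC: point load 128.8 at a = 2.7: Pab(L + b)/(6LEI) = 19.13/EI
  relative rotation θ_0 = (535 + 19.13)/EI = 554.1/EI
A unit hogging moment at B produces rotation L₁/(3EI) + L₂/(3EI) = 4/EI.
Slope continuity at B: θ_0 = M_B·4/EI, so M_B = 554.1/4 = 138.5 kN·m (hogging).
Span AB, ΣM about A with M_B applied at B: R_B^{AB}·9 = 1263 + 138.5, so R_B^{AB} = 155.7 kN and R_A = 179.9 − 155.7 = 24.23 kN.
Span BC, ΣM about C: R_B^{BC}·3 = 38.64 + 138.5, so R_B^{BC} = 59.06 kN and R_C = 128.8 − 59.06 = 69.74 kN.
R_B = 155.7 + 59.06 = 214.7 kN.

R_B = 214.7 kN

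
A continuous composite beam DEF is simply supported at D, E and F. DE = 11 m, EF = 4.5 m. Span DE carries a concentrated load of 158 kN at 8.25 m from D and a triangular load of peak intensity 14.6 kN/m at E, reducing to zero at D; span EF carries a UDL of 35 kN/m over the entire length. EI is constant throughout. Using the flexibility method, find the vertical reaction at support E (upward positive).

Take M_E as the redundant. Released structure: two simple spans DE and EF with a hinge at E.
End slopes at the hinge E, treating each span as simply supported:
  span DE: point load 158 at a = 8.25: Pab(L + a)/(6LEI) = 1046/EI
  span DE: triangular load, peak 14.6: w₀L³/(45EI) = 431.8/EI
  span EF: UDL 35: wL³/(24EI) = 132.9/EI
  relative rotation θ_0 = (1477 + 132.9)/EI = 1610/EI
A unit hogging moment at E produces rotation L₁/(3EI) + L₂/(3EI) = 5.167/EI.
Slope continuity at E: θ_0 = M_E·5.167/EI, so M_E = 1610/5.167 = 311.7 kN·m (hogging).
Span DE, ΣM about D with M_E applied at E: R_E^{DE}·11 = 1892 + 311.7, so R_E^{DE} = 200.4 kN and R_D = 238.3 − 200.4 = 37.93 kN.
Span EF, ΣM about F: R_E^{EF}·4.5 = 354.4 + 311.7, so R_E^{EF} = 148 kN and R_F = 157.5 − 148 = 9.492 kN.
R_E = 200.4 + 148 = 348.4 kN.

R_E = 348.4 kN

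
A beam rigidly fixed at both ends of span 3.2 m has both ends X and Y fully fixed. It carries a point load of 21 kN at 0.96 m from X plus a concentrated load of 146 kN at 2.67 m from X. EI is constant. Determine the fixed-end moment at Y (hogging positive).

M_Y = 58.1 kN·m

Release both end moments; the primary structure is a simply-supported span XY with redundants M_X and M_Y.
On the primary (simply-supported) span, the end slopes from the loading are:
  at X: point load 21 at a = 0.96: Pab(L + b)/(6LEI) = 12.79/EI
  at Y: point load 21 at a = 0.96: Pab(L + a)/(6LEI) = 9.784/EI
  at X: point load 146 at a = 2.67: Pab(L + b)/(6LEI) = 40.14/EI
  at Y: point load 146 at a = 2.67: Pab(L + a)/(6LEI) = 63.17/EI
  θ_X0 = 52.93/EI,  θ_Y0 = 72.95/EI
Flexibility coefficients: a unit moment at one end gives L/(3EI) there and L/(6EI) at the far end, so f₁₁ = f₂₂ = 1.067/EI and f₁₂ = f₂₁ = 0.5333/EI.
Compatibility — zero rotation at each built-in end:
  1.067 M_X + 0.5333 M_Y = 52.93
  0.5333 M_X + 1.067 M_Y = 72.95
Solving the pair gives M_X = 20.57 kN·m and M_Y = 58.1 kN·m (hogging).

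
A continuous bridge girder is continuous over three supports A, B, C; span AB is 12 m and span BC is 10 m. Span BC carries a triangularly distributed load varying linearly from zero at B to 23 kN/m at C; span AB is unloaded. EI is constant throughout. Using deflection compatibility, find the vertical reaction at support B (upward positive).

R_B = 49.51 kN

Insert a hinge at B; M_B is the redundant, and each span becomes simply supported.
End slopes at the hinge B, treating each span as simply supported:
  span BC: triangular load, peak 23: 7w₀L³/(360EI) = 447.2/EI
  relative rotation θ_0 = (0 + 447.2)/EI = 447.2/EI
A unit hogging moment at B produces rotation L₁/(3EI) + L₂/(3EI) = 7.333/EI.
Compatibility: M_B·(L₁+L₂)/(3EI) = θ_0, giving M_B = 60.98 kN·m (hogging).
Span AB, ΣM about A with M_B applied at B: R_B^{AB}·12 = 0 + 60.98, so R_B^{AB} = 5.082 kN and R_A = 0 − 5.082 = -5.082 kN.
Span BC, ΣM about C: R_B^{BC}·10 = 383.3 + 60.98, so R_B^{BC} = 44.43 kN and R_C = 115 − 44.43 = 70.57 kN.
R_B = 5.082 + 44.43 = 49.51 kN.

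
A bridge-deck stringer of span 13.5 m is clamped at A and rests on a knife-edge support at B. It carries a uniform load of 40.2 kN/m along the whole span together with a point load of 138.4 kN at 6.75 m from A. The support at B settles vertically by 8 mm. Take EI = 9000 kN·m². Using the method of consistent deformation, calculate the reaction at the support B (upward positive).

Release the roller at B. Primary structure: cantilever fixed at A.
Primary-structure tip deflection at B by superposition:
  UDL 40.2: wL⁴/(8EI) = 166906/EI
  point load 138.4 at a = 6.75: Pa²(3L − a)/(6EI) = 35470/EI
  δ_0 = 202376/EI
Flexibility coefficient — unit upward force at B: δ_{BB} = L³/(3EI) = 820.1/EI.
With EI = 9000 kN·m²: δ_0 = 22.486 m and δ_{BB} = 0.091125 m/kN.
Compatibility — the beam at B must follow the support down by 0.008 m: δ_0 − R_B·δ_{BB} = 0.008, so R_B = (22.486 − 0.008)/0.091125 = 246.7 kN.

R_B = 246.7 kN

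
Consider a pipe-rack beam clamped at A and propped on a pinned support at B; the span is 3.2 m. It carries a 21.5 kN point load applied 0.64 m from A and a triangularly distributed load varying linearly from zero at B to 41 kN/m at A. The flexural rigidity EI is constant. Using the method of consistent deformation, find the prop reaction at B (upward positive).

Take the reaction at B as the redundant and release it; the primary structure is a cantilever fixed at A.
Free-end deflection of the primary structure under the applied loading (downward +):
  point load 21.5 at a = 0.64: Pa²(3L − a)/(6EI) = 13.15/EI
  triangular load, peak 41 at the fixed end: w₀L⁴/(30EI) = 143.3/EI
  δ_0 = 156.5/EI
Flexibility coefficient — unit upward force at B: δ_{BB} = L³/(3EI) = 10.92/EI.
The prop prevents deflection at B: R_B = δ_0/δ_{BB} = 156.5/10.92 = 14.32 kN.

R_B = 14.32 kN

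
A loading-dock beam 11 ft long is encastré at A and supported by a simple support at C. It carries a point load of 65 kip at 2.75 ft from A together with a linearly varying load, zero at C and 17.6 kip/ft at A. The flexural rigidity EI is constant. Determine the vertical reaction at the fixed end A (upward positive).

Remove the prop at C; the released (primary) structure is a cantilever built in at A.
Deflection at C on the released cantilever, summing each load's contribution:
  point load 65 at a = 2.75: Pa²(3L − a)/(6EI) = 2478/EI
  triangular load, peak 17.6 at the fixed end: w₀L⁴/(30EI) = 8589/EI
  δ_0 = 11068/EI
Tip deflection under a unit load at C: L³/(3EI) = 443.7/EI.
Compatibility at C: δ_0 − R_C·δ_{CC} = 0, so R_C = 11068/443.7 = 24.95 kip.
Vertical equilibrium: R_A = ΣP − R_C = 161.8 − 24.95 = 136.9 kip.

R_A = 136.9 kip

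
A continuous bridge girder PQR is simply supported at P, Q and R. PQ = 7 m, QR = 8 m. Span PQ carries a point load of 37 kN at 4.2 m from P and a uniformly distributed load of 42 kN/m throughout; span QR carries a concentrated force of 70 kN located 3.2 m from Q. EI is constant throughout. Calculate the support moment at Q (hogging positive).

M_Q = 200.6 kN·m

Insert a hinge at Q; M_Q is the redundant, and each span becomes simply supported.
Discontinuity in slope at Q on the released structure — sum the simple-span end rotations:
  span PQ: point load 37 at a = 4.2: Pab(L + a)/(6LEI) = 116/EI
  span PQ: UDL 42: wL³/(24EI) = 600.2/EI
  span QR: point load 70 at a = 3.2: Pab(L + b)/(6LEI) = 286.7/EI
  relative rotation θ_0 = (716.3 + 286.7)/EI = 1003/EI
A unit hogging moment at Q produces rotation L₁/(3EI) + L₂/(3EI) = 5/EI.
Compatibility: M_Q·(L₁+L₂)/(3EI) = θ_0, giving M_Q = 200.6 kN·m (hogging).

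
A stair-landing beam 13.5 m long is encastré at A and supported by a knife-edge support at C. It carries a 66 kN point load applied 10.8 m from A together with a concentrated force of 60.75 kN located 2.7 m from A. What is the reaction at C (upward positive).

R_C = 49.87 kN

Choose R_C as the redundant. The primary structure is the cantilever fixed at A.
Downward deflection at the released point C due to the loads:
  point load 66 at a = 10.8: Pa²(3L − a)/(6EI) = 38106/EI
  point load 60.75 at a = 2.7: Pa²(3L − a)/(6EI) = 2790/EI
  δ_0 = 40896/EI
Tip deflection under a unit load at C: L³/(3EI) = 820.1/EI.
Compatibility at C: δ_0 − R_C·δ_{CC} = 0, so R_C = 40896/820.1 = 49.87 kN.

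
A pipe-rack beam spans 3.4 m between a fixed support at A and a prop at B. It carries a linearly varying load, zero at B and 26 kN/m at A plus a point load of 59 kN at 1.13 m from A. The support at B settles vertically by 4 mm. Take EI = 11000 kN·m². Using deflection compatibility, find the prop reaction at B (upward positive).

R_B = 14.17 kN

Release the roller at B. Primary structure: cantilever fixed at A.
Deflection at B on the released cantilever, summing each load's contribution:
  triangular load, peak 26 at the fixed end: w₀L⁴/(30EI) = 115.8/EI
  point load 59 at a = 1.13: Pa²(3L − a)/(6EI) = 113.9/EI
  δ_0 = 229.7/EI
Tip deflection under a unit load at B: L³/(3EI) = 13.1/EI.
With EI = 11000 kN·m²: δ_0 = 0.020882 m and δ_{BB} = 0.001191 m/kN.
Compatibility — the beam at B must follow the support down by 0.004 m: δ_0 − R_B·δ_{BB} = 0.004, so R_B = (0.020882 − 0.004)/0.001191 = 14.17 kN.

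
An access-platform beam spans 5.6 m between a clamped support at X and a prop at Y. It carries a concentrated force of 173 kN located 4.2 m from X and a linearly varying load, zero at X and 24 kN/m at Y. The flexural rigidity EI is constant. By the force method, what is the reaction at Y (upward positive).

R_Y = 146.4 kN

Take the reaction at Y as the redundant and release it; the primary structure is a cantilever fixed at X.
Deflection at Y on the released cantilever, summing each load's contribution:
  point load 173 at a = 4.2: Pa²(3L − a)/(6EI) = 6409/EI
  triangular load, peak 24 at the free end: 11w₀L⁴/(120EI) = 2164/EI
  δ_0 = 8572/EI
Flexibility coefficient — unit upward force at Y: δ_{YY} = L³/(3EI) = 58.54/EI.
The prop prevents deflection at Y: R_Y = δ_0/δ_{YY} = 8572/58.54 = 146.4 kN.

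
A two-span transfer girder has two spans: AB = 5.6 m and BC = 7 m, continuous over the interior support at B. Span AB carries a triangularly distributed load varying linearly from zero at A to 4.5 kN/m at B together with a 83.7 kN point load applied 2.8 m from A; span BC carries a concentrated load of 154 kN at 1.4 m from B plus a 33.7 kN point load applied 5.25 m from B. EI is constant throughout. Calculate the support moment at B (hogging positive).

M_B = 144.8 kN·m

Take M_B as the redundant. Released structure: two simple spans AB and BC with a hinge at B.
Discontinuity in slope at B on the released structure — sum the simple-span end rotations:
  span AB: triangular load, peak 4.5: w₀L³/(45EI) = 17.56/EI
  span AB: point load 83.7 at a = 2.8: Pab(L + a)/(6LEI) = 164.1/EI
  span BC: point load 154 at a = 1.4: Pab(L + b)/(6LEI) = 362.2/EI
  span BC: point load 33.7 at a = 5.25: Pab(L + b)/(6LEI) = 64.5/EI
  relative rotation θ_0 = (181.6 + 426.7)/EI = 608.3/EI
A unit hogging moment at B produces rotation L₁/(3EI) + L₂/(3EI) = 4.2/EI.
Compatibility: M_B·(L₁+L₂)/(3EI) = θ_0, giving M_B = 144.8 kN·m (hogging).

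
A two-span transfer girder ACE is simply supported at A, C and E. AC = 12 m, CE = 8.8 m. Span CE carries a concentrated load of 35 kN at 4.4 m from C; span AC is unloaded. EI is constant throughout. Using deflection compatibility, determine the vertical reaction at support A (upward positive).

Insert a hinge at C; M_C is the redundant, and each span becomes simply supported.
Rotations at C on the released spans (each span's end-slope, ×1/EI):
  span CE: point load 35 at a = 4.4: Pab(L + b)/(6LEI) = 169.4/EI
  relative rotation θ_0 = (0 + 169.4)/EI = 169.4/EI
A unit hogging moment at C produces rotation L₁/(3EI) + L₂/(3EI) = 6.933/EI.
Slope continuity at C: θ_0 = M_C·6.933/EI, so M_C = 169.4/6.933 = 24.43 kN·m (hogging).
Span AC, ΣM about A with M_C applied at C: R_C^{AC}·12 = 0 + 24.43, so R_C^{AC} = 2.036 kN and R_A = 0 − 2.036 = -2.036 kN.

R_A = -2.036 kN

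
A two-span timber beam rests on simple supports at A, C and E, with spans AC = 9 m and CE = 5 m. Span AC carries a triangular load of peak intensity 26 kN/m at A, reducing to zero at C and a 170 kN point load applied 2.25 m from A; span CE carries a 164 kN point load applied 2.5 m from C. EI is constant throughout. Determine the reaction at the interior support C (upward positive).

Take M_C as the redundant. Released structure: two simple spans AC and CE with a hinge at C.
End slopes at the hinge C, treating each span as simply supported:
  span AC: triangular load, peak 26: 7w₀L³/(360EI) = 368.6/EI
  span AC: point load 170 at a = 2.25: Pab(L + a)/(6LEI) = 537.9/EI
  span CE: point load 164 at a = 2.5: Pab(L + b)/(6LEI) = 256.2/EI
  relative rotation θ_0 = (906.4 + 256.2)/EI = 1163/EI
A unit hogging moment at C produces rotation L₁/(3EI) + L₂/(3EI) = 4.667/EI.
Slope continuity at C: θ_0 = M_C·4.667/EI, so M_C = 1163/4.667 = 249.1 kN·m (hogging).
Span AC, ΣM about A with M_C applied at C: R_C^{AC}·9 = 733.5 + 249.1, so R_C^{AC} = 109.2 kN and R_A = 287 − 109.2 = 177.8 kN.
Span CE, ΣM about E: R_C^{CE}·5 = 410 + 249.1, so R_C^{CE} = 131.8 kN and R_E = 164 − 131.8 = 32.17 kN.
R_C = 109.2 + 131.8 = 241 kN.

R_C = 241 kN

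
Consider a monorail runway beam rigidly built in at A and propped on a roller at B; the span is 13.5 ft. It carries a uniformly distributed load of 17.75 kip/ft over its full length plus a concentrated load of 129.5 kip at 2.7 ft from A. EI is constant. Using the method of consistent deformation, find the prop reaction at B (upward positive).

R_B = 97.11 kip

Remove the prop at B; the released (primary) structure is a cantilever built in at A.
Downward deflection at the released point B due to the loads:
  UDL 17.75: wL⁴/(8EI) = 73696/EI
  point load 129.5 at a = 2.7: Pa²(3L − a)/(6EI) = 5948/EI
  δ_0 = 79643/EI
Tip deflection under a unit load at B: L³/(3EI) = 820.1/EI.
Compatibility at B: δ_0 − R_B·δ_{BB} = 0, so R_B = 79643/820.1 = 97.11 kip.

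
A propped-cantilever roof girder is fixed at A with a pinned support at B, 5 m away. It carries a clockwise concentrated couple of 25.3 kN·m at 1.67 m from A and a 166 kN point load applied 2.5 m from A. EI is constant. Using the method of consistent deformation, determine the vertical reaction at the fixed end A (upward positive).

Take the reaction at B as the redundant and release it; the primary structure is a cantilever fixed at A.
Free-end deflection of the primary structure under the applied loading (downward +):
  clockwise couple 25.3 at a = 1.67: M₀a(2L − a)/(2EI) = 176/EI
  point load 166 at a = 2.5: Pa²(3L − a)/(6EI) = 2161/EI
  δ_0 = 2337/EI
Flexibility coefficient — unit upward force at B: δ_{BB} = L³/(3EI) = 41.67/EI.
The prop prevents deflection at B: R_B = δ_0/δ_{BB} = 2337/41.67 = 56.1 kN.
Vertical equilibrium: R_A = ΣP − R_B = 166 − 56.1 = 109.9 kN.

R_A = 109.9 kN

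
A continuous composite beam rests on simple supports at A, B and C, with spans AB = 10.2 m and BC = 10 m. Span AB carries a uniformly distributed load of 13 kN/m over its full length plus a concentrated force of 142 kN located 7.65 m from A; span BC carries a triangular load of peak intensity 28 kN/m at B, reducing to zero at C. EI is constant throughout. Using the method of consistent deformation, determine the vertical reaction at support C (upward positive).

R_C = 16.89 kN

Take M_B as the redundant. Released structure: two simple spans AB and BC with a hinge at B.
End slopes at the hinge B, treating each span as simply supported:
  span AB: UDL 13: wL³/(24EI) = 574.8/EI
  span AB: point load 142 at a = 7.65: Pab(L + a)/(6LEI) = 807.9/EI
  span BC: triangular load, peak 28: w₀L³/(45EI) = 622.2/EI
  relative rotation θ_0 = (1383 + 622.2)/EI = 2005/EI
A unit hogging moment at B produces rotation L₁/(3EI) + L₂/(3EI) = 6.733/EI.
Slope continuity at B: θ_0 = M_B·6.733/EI, so M_B = 2005/6.733 = 297.8 kN·m (hogging).
Span BC, ΣM about C: R_B^{BC}·10 = 933.3 + 297.8, so R_B^{BC} = 123.1 kN and R_C = 140 − 123.1 = 16.89 kN.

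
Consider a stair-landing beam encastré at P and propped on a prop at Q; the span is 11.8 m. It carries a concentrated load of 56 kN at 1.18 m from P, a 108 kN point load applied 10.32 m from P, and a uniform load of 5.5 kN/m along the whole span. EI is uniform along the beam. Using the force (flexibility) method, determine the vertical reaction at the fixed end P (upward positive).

R_P = 116 kN

Release the roller at Q. Primary structure: cantilever fixed at P.
Free-end deflection of the primary structure under the applied loading (downward +):
  point load 56 at a = 1.18: Pa²(3L − a)/(6EI) = 444.7/EI
  point load 108 at a = 10.32: Pa²(3L − a)/(6EI) = 48079/EI
  UDL 5.5: wL⁴/(8EI) = 13329/EI
  δ_0 = 61853/EI
Tip deflection under a unit load at Q: L³/(3EI) = 547.7/EI.
The prop prevents deflection at Q: R_Q = δ_0/δ_{QQ} = 61853/547.7 = 112.9 kN.
Vertical equilibrium: R_P = ΣP − R_Q = 228.9 − 112.9 = 116 kN.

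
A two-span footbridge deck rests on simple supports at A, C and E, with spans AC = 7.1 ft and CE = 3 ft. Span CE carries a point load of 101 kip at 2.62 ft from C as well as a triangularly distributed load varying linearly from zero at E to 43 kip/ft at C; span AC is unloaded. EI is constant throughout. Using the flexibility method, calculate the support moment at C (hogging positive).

Take M_C as the redundant. Released structure: two simple spans AC and CE with a hinge at C.
Discontinuity in slope at C on the released structure — sum the simple-span end rotations:
  span CE: point load 101 at a = 2.62: Pab(L + b)/(6LEI) = 18.88/EI
  span CE: triangular load, peak 43: w₀L³/(45EI) = 25.8/EI
  relative rotation θ_0 = (0 + 44.68)/EI = 44.68/EI
A unit hogging moment at C produces rotation L₁/(3EI) + L₂/(3EI) = 3.367/EI.
Compatibility: M_C·(L₁+L₂)/(3EI) = θ_0, giving M_C = 13.27 kip·ft (hogging).

M_C = 13.27 kip·ft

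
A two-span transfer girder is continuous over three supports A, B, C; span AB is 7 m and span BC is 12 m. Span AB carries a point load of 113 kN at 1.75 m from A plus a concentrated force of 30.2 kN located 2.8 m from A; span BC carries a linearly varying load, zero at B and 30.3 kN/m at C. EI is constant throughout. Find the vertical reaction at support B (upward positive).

R_B = 148 kN

Release continuity at B by inserting a hinge; the redundant is the internal moment M_B. The primary structure is two simply-supported spans AB and BC.
Rotations at B on the released spans (each span's end-slope, ×1/EI):
  span AB: point load 113 at a = 1.75: Pab(L + a)/(6LEI) = 216.3/EI
  span AB: point load 30.2 at a = 2.8: Pab(L + a)/(6LEI) = 82.87/EI
  span BC: triangular load, peak 30.3: 7w₀L³/(360EI) = 1018/EI
  relative rotation θ_0 = (299.2 + 1018)/EI = 1317/EI
A unit hogging moment at B produces rotation L₁/(3EI) + L₂/(3EI) = 6.333/EI.
Slope continuity at B: θ_0 = M_B·6.333/EI, so M_B = 1317/6.333 = 208 kN·m (hogging).
Span AB, ΣM about A with M_B applied at B: R_B^{AB}·7 = 282.3 + 208, so R_B^{AB} = 70.04 kN and R_A = 143.2 − 70.04 = 73.16 kN.
Span BC, ΣM about C: R_B^{BC}·12 = 727.2 + 208, so R_B^{BC} = 77.93 kN and R_C = 181.8 − 77.93 = 103.9 kN.
R_B = 70.04 + 77.93 = 148 kN.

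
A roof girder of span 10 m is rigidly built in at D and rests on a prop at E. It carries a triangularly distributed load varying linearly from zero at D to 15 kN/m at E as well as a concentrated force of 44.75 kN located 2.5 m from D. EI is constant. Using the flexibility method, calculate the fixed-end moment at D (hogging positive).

Release the roller at E. Primary structure: cantilever fixed at D.
Downward deflection at the released point E due to the loads:
  triangular load, peak 15 at the free end: 11w₀L⁴/(120EI) = 13750/EI
  point load 44.75 at a = 2.5: Pa²(3L − a)/(6EI) = 1282/EI
  δ_0 = 15032/EI
Flexibility coefficient — unit upward force at E: δ_{EE} = L³/(3EI) = 333.3/EI.
Compatibility at E: δ_0 − R_E·δ_{EE} = 0, so R_E = 15032/333.3 = 45.1 kN.
Moment equilibrium about D: M_D = Σ(load moments about D) − R_E·L = 611.9 − 45.1×10 = 160.9 kN·m.

M_D = 160.9 kN·m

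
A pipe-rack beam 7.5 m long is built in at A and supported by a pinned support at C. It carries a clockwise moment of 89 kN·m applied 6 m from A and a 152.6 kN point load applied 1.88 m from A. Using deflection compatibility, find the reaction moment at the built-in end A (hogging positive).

Remove the prop at C; the released (primary) structure is a cantilever built in at A.
Primary-structure tip deflection at C by superposition:
  clockwise couple 89 at a = 6: M₀a(2L − a)/(2EI) = 2403/EI
  point load 152.6 at a = 1.88: Pa²(3L − a)/(6EI) = 1854/EI
  δ_0 = 4257/EI
Tip deflection under a unit load at C: L³/(3EI) = 140.6/EI.
Compatibility at C: δ_0 − R_C·δ_{CC} = 0, so R_C = 4257/140.6 = 30.27 kN.
Moment equilibrium about A: M_A = Σ(load moments about A) − R_C·L = 375.9 − 30.27×7.5 = 148.9 kN·m.

M_A = 148.9 kN·m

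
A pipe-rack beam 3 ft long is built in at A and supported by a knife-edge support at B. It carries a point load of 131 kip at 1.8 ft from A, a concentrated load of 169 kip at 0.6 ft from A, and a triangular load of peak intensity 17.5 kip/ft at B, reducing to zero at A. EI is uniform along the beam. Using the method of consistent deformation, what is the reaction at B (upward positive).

Take the reaction at B as the redundant and release it; the primary structure is a cantilever fixed at A.
Deflection at B on the released cantilever, summing each load's contribution:
  point load 131 at a = 1.8: Pa²(3L − a)/(6EI) = 509.3/EI
  point load 169 at a = 0.6: Pa²(3L − a)/(6EI) = 85.18/EI
  triangular load, peak 17.5 at the free end: 11w₀L⁴/(120EI) = 129.9/EI
  δ_0 = 724.4/EI
Tip deflection under a unit load at B: L³/(3EI) = 9/EI.
Compatibility at B: δ_0 − R_B·δ_{BB} = 0, so R_B = 724.4/9 = 80.49 kip.

R_B = 80.49 kip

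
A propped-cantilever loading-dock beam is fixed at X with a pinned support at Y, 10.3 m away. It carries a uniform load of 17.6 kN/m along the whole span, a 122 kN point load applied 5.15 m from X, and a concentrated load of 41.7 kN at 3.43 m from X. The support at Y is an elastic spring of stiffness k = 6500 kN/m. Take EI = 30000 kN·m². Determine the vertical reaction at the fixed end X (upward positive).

R_X = 234.1 kN

Choose R_Y as the redundant. The primary structure is the cantilever fixed at X.
Primary-structure tip deflection at Y by superposition:
  UDL 17.6: wL⁴/(8EI) = 24761/EI
  point load 122 at a = 5.15: Pa²(3L − a)/(6EI) = 13887/EI
  point load 41.7 at a = 3.43: Pa²(3L − a)/(6EI) = 2246/EI
  δ_0 = 40894/EI
Tip deflection under a unit load at Y: L³/(3EI) = 364.2/EI.
With EI = 30000 kN·m²: δ_0 = 1.3631 m and δ_{YY} = 0.012141 m/kN.
Compatibility — the spring shortens by R_Y/k under the reaction it provides: δ_0 − R_Y·δ_{YY} = R_Y/k. With 1/k = 0.000154 m/kN, R_Y = δ_0 / (δ_{YY} + 1/k) = 1.3631 / (0.012141 + 0.000154) = 110.9 kN.
Vertical equilibrium: R_X = ΣP − R_Y = 345 − 110.9 = 234.1 kN.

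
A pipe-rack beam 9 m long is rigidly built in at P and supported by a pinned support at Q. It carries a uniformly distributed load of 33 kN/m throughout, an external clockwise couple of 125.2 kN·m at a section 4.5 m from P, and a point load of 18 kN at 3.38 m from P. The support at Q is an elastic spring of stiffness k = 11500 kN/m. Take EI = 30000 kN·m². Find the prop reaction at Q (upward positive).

Release the roller at Q. Primary structure: cantilever fixed at P.
Free-end deflection of the primary structure under the applied loading (downward +):
  UDL 33: wL⁴/(8EI) = 27064/EI
  clockwise couple 125.2 at a = 4.5: M₀a(2L − a)/(2EI) = 3803/EI
  point load 18 at a = 3.38: Pa²(3L − a)/(6EI) = 809.5/EI
  δ_0 = 31677/EI
Tip deflection under a unit load at Q: L³/(3EI) = 243/EI.
With EI = 30000 kN·m²: δ_0 = 1.0559 m and δ_{QQ} = 0.0081 m/kN.
Compatibility — the spring shortens by R_Q/k under the reaction it provides: δ_0 − R_Q·δ_{QQ} = R_Q/k. With 1/k = 0.000087 m/kN, R_Q = δ_0 / (δ_{QQ} + 1/k) = 1.0559 / (0.0081 + 0.000087) = 129 kN.

R_Q = 129 kN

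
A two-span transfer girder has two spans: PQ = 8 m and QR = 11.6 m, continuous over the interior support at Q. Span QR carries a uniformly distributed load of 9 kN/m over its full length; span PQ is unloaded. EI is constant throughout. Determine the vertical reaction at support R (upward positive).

R_R = 44.48 kN

Insert a hinge at Q; M_Q is the redundant, and each span becomes simply supported.
Rotations at Q on the released spans (each span's end-slope, ×1/EI):
  span QR: UDL 9: wL³/(24EI) = 585.3/EI
  relative rotation θ_0 = (0 + 585.3)/EI = 585.3/EI
A unit hogging moment at Q produces rotation L₁/(3EI) + L₂/(3EI) = 6.533/EI.
Compatibility: M_Q·(L₁+L₂)/(3EI) = θ_0, giving M_Q = 89.59 kN·m (hogging).
Span QR, ΣM about R: R_Q^{QR}·11.6 = 605.5 + 89.59, so R_Q^{QR} = 59.92 kN and R_R = 104.4 − 59.92 = 44.48 kN.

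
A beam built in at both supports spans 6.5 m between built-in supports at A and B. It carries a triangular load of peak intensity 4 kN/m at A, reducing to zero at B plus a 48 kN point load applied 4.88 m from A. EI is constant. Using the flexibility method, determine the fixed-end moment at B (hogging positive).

M_B = 49.46 kN·m

Release both end moments; the primary structure is a simply-supported span AB with redundants M_A and M_B.
Simple-span end rotations at A and B under the given loads:
  at A: triangular load, peak 4: w₀L³/(45EI) = 24.41/EI
  at B: triangular load, peak 4: 7w₀L³/(360EI) = 21.36/EI
  at A: point load 48 at a = 4.88: Pab(L + b)/(6LEI) = 79.01/EI
  at B: point load 48 at a = 4.88: Pab(L + a)/(6LEI) = 110.7/EI
  θ_A0 = 103.4/EI,  θ_B0 = 132.1/EI
Flexibility coefficients: a unit moment at one end gives L/(3EI) there and L/(6EI) at the far end, so f₁₁ = f₂₂ = 2.167/EI and f₁₂ = f₂₁ = 1.083/EI.
Compatibility — zero rotation at each built-in end:
  2.167 M_A + 1.083 M_B = 103.4
  1.083 M_A + 2.167 M_B = 132.1
Solving the pair gives M_A = 23 kN·m and M_B = 49.46 kN·m (hogging).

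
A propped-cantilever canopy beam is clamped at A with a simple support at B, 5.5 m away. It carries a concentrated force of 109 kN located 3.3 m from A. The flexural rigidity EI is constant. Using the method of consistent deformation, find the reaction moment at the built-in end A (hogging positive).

Remove the prop at B; the released (primary) structure is a cantilever built in at A.
Deflection at B on the released cantilever, summing each load's contribution:
  point load 109 at a = 3.3: Pa²(3L − a)/(6EI) = 2611/EI
Tip deflection under a unit load at B: L³/(3EI) = 55.46/EI.
The prop prevents deflection at B: R_B = δ_0/δ_{BB} = 2611/55.46 = 47.09 kN.
Moment equilibrium about A: M_A = Σ(load moments about A) − R_B·L = 359.7 − 47.09×5.5 = 100.7 kN·m.

M_A = 100.7 kN·m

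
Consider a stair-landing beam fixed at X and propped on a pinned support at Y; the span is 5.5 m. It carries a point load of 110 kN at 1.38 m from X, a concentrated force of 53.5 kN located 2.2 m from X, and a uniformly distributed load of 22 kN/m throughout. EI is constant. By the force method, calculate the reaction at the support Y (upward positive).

Take the reaction at Y as the redundant and release it; the primary structure is a cantilever fixed at X.
Primary-structure tip deflection at Y by superposition:
  point load 110 at a = 1.38: Pa²(3L − a)/(6EI) = 527.9/EI
  point load 53.5 at a = 2.2: Pa²(3L − a)/(6EI) = 617.1/EI
  UDL 22: wL⁴/(8EI) = 2516/EI
  δ_0 = 3661/EI
Flexibility coefficient — unit upward force at Y: δ_{YY} = L³/(3EI) = 55.46/EI.
The prop prevents deflection at Y: R_Y = δ_0/δ_{YY} = 3661/55.46 = 66.02 kN.

R_Y = 66.02 kN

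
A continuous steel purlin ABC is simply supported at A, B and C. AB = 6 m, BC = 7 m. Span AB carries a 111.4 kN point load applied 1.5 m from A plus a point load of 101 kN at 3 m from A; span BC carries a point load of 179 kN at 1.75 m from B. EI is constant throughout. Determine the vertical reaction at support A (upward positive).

R_A = 100.8 kN

Insert a hinge at B; M_B is the redundant, and each span becomes simply supported.
End slopes at the hinge B, treating each span as simply supported:
  span AB: point load 111.4 at a = 1.5: Pab(L + a)/(6LEI) = 156.7/EI
  span AB: point load 101 at a = 3: Pab(L + a)/(6LEI) = 227.2/EI
  span BC: point load 179 at a = 1.75: Pab(L + b)/(6LEI) = 479.7/EI
  relative rotation θ_0 = (383.9 + 479.7)/EI = 863.6/EI
A unit hogging moment at B produces rotation L₁/(3EI) + L₂/(3EI) = 4.333/EI.
Compatibility: M_B·(L₁+L₂)/(3EI) = θ_0, giving M_B = 199.3 kN·m (hogging).
Span AB, ΣM about A with M_B applied at B: R_B^{AB}·6 = 470.1 + 199.3, so R_B^{AB} = 111.6 kN and R_A = 212.4 − 111.6 = 100.8 kN.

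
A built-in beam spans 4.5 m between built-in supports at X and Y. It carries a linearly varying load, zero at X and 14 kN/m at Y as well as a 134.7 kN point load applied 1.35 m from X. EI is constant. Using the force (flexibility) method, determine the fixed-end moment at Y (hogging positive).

M_Y = 52.36 kN·m

Release both end moments; the primary structure is a simply-supported span XY with redundants M_X and M_Y.
Simple-span end rotations at X and Y under the given loads:
  at X: triangular load, peak 14: 7w₀L³/(360EI) = 24.81/EI
  at Y: triangular load, peak 14: w₀L³/(45EI) = 28.35/EI
  at X: point load 134.7 at a = 1.35: Pab(L + b)/(6LEI) = 162.3/EI
  at Y: point load 134.7 at a = 1.35: Pab(L + a)/(6LEI) = 124.1/EI
  θ_X0 = 187.1/EI,  θ_Y0 = 152.5/EI
Flexibility coefficients: a unit moment at one end gives L/(3EI) there and L/(6EI) at the far end, so f₁₁ = f₂₂ = 1.5/EI and f₁₂ = f₂₁ = 0.75/EI.
Compatibility — zero rotation at each built-in end:
  1.5 M_X + 0.75 M_Y = 187.1
  0.75 M_X + 1.5 M_Y = 152.5
Solving the pair gives M_X = 98.55 kN·m and M_Y = 52.36 kN·m (hogging).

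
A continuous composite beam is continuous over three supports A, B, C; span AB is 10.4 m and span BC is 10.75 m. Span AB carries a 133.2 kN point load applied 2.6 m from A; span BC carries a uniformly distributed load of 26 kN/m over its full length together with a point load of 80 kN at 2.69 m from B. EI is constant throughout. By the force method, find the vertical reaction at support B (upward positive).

Take M_B as the redundant. Released structure: two simple spans AB and BC with a hinge at B.
Discontinuity in slope at B on the released structure — sum the simple-span end rotations:
  span AB: point load 133.2 at a = 2.6: Pab(L + a)/(6LEI) = 562.8/EI
  span BC: UDL 26: wL³/(24EI) = 1346/EI
  span BC: point load 80 at a = 2.69: Pab(L + b)/(6LEI) = 505.8/EI
  relative rotation θ_0 = (562.8 + 1852)/EI = 2414/EI
A unit hogging moment at B produces rotation L₁/(3EI) + L₂/(3EI) = 7.05/EI.
Compatibility: M_B·(L₁+L₂)/(3EI) = θ_0, giving M_B = 342.5 kN·m (hogging).
Span AB, ΣM about A with M_B applied at B: R_B^{AB}·10.4 = 346.3 + 342.5, so R_B^{AB} = 66.23 kN and R_A = 133.2 − 66.23 = 66.97 kN.
Span BC, ΣM about C: R_B^{BC}·10.75 = 2147 + 342.5, so R_B^{BC} = 231.6 kN and R_C = 359.5 − 231.6 = 127.9 kN.
R_B = 66.23 + 231.6 = 297.8 kN.

R_B = 297.8 kN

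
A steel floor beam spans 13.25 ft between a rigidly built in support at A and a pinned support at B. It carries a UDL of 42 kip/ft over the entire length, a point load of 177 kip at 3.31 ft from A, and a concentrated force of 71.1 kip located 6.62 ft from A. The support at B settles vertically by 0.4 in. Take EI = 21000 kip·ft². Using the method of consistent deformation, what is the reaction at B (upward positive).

R_B = 245.2 kip

Remove the prop at B; the released (primary) structure is a cantilever built in at A.
Downward deflection at the released point B due to the loads:
  UDL 42: wL⁴/(8EI) = 161817/EI
  point load 177 at a = 3.31: Pa²(3L − a)/(6EI) = 11778/EI
  point load 71.1 at a = 6.62: Pa²(3L − a)/(6EI) = 17205/EI
  δ_0 = 190799/EI
Flexibility coefficient — unit upward force at B: δ_{BB} = L³/(3EI) = 775.4/EI.
With EI = 21000 kip·ft²: δ_0 = 9.0857 ft and δ_{BB} = 0.036924 ft/kip.
Compatibility — the beam at B must follow the support down by 0.03333 ft: δ_0 − R_B·δ_{BB} = 0.03333, so R_B = (9.0857 − 0.03333)/0.036924 = 245.2 kip.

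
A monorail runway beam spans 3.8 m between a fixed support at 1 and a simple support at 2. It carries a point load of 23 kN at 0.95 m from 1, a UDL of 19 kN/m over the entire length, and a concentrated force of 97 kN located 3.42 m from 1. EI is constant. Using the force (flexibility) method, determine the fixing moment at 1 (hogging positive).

Release the roller at 2. Primary structure: cantilever fixed at 1.
Primary-structure tip deflection at 2 by superposition:
  point load 23 at a = 0.95: Pa²(3L − a)/(6EI) = 36.15/EI
  UDL 19: wL⁴/(8EI) = 495.2/EI
  point load 97 at a = 3.42: Pa²(3L − a)/(6EI) = 1509/EI
  δ_0 = 2040/EI
Tip deflection under a unit load at 2: L³/(3EI) = 18.29/EI.
The prop prevents deflection at 2: R_2 = δ_0/δ_{22} = 2040/18.29 = 111.6 kN.
Moment equilibrium about 1: M_1 = Σ(load moments about 1) − R_2·L = 490.8 − 111.6×3.8 = 66.88 kN·m.

M_1 = 66.88 kN·m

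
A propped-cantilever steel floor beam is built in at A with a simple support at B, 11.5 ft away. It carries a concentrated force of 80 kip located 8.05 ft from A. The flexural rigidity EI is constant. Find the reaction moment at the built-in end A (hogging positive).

Choose R_B as the redundant. The primary structure is the cantilever fixed at A.
Primary-structure tip deflection at B by superposition:
  point load 80 at a = 8.05: Pa²(3L − a)/(6EI) = 22854/EI
Tip deflection under a unit load at B: L³/(3EI) = 507/EI.
Compatibility at B: δ_0 − R_B·δ_{BB} = 0, so R_B = 22854/507 = 45.08 kip.
Moment equilibrium about A: M_A = Σ(load moments about A) − R_B·L = 644 − 45.08×11.5 = 125.6 kip·ft.

M_A = 125.6 kip·ft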